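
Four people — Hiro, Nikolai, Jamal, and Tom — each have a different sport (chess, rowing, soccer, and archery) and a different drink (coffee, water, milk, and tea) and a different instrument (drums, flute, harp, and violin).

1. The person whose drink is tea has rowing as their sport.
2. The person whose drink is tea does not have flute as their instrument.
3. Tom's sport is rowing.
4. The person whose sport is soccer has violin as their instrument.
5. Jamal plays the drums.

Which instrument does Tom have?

With clues 1–3, flute is impossible for Tom's instrument.
With clues 1–4, violin is impossible for Tom's instrument.
With clues 1–5, drums is impossible for Tom's instrument.
That leaves harp.

harp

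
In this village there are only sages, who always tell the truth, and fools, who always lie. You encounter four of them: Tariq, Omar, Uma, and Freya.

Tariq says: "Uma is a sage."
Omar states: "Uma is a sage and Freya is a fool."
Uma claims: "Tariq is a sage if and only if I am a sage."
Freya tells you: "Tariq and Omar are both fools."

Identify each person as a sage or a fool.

Consider Tariq. Suppose Tariq is a fool.
Then whichever role Uma has, Uma's statement has the wrong truth value — contradiction.
So Tariq is a sage.
With that fixed, Freya's statement is false, so Freya is a fool.
Consider Omar. Suppose Omar is a fool.
Then no assignment of the remaining roles makes every statement match its speaker's type — contradiction.
So Omar is a sage.
Consider Uma. Suppose Uma is a fool.
Then Tariq's statement comes out false, contradicting Tariq being a sage.
So Uma is a sage.

Tariq: sage, Omar: sage, Uma: sage, Freya: fool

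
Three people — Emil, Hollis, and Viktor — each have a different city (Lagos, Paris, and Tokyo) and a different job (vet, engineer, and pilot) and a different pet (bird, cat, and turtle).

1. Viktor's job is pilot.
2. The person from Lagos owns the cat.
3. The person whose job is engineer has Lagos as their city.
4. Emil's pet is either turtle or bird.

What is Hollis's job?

engineer

Clue 1 rules out pilot for Hollis's job.
With clues 1–4, vet is impossible for Hollis's job.
That leaves engineer.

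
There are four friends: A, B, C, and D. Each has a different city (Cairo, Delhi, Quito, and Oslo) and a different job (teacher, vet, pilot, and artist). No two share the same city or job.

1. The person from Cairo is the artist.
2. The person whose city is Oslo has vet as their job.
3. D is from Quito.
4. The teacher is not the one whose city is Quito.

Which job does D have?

pilot

With clues 1–3, artist and vet are impossible for D's job.
With clues 1–4, teacher is impossible for D's job.
That leaves pilot.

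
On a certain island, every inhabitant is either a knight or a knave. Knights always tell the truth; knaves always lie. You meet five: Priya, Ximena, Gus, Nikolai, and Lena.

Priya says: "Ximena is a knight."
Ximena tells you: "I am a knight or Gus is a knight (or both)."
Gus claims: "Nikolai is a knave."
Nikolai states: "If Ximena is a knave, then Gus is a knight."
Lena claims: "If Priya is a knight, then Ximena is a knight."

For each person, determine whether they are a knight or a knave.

Consider Priya. Suppose Priya is a knave.
Then no assignment of the remaining roles makes every statement match its speaker's type — contradiction.
So Priya is a knight.
Consider Ximena. Suppose Ximena is a knave.
Then Priya's statement comes out false, contradicting Priya being a knight.
So Ximena is a knight.
With that fixed, Nikolai's statement is true, so Nikolai is a knight.
With that fixed, Lena's statement is true, so Lena is a knight.
With that fixed, Gus's statement is false, so Gus is a knave.

Priya: knight, Ximena: knight, Gus: knave, Nikolai: knight, Lena: knight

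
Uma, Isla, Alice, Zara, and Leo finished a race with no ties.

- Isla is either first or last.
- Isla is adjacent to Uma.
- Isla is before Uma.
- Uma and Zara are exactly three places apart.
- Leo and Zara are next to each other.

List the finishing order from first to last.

From clue 1: Isla is in {1,5}.
From clues 1–2: Uma is in {2,4}.
From clues 1–3: Isla → place 1, Uma → place 2.
From clues 1–4: Zara → place 5.
From clues 1–5: Alice → place 3, Leo → place 4.

Isla, Uma, Alice, Leo, Zara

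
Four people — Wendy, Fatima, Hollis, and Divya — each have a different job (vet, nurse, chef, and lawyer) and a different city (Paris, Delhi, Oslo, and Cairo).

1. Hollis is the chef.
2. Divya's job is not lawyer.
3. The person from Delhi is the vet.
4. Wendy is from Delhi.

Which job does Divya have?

Clue 1 rules out chef for Divya's job.
With clues 1–2, lawyer is impossible for Divya's job.
With clues 1–4, vet is impossible for Divya's job.
That leaves nurse.

nurse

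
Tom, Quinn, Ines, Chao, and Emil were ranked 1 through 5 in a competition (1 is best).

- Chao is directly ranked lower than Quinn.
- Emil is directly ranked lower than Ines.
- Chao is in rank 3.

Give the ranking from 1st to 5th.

Tom, Quinn, Chao, Ines, Emil

From clue 1: Quinn is in {1,2,3,4}.
From clues 1–2: Tom is in {1,3,5}.
From clues 1–3: Tom → rank 1, Quinn → rank 2, Chao → rank 3, Ines → rank 4, Emil → rank 5.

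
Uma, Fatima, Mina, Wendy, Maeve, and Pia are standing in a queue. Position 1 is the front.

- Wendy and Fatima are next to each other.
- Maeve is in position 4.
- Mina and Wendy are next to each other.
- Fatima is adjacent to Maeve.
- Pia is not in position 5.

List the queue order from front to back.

From clues 1–2: Maeve → position 4.
From clues 1–3: Wendy → position 2.
From clues 1–4: Mina → position 1, Fatima → position 3.
From clues 1–5: Uma → position 5, Pia → position 6.

Mina, Wendy, Fatima, Maeve, Uma, Pia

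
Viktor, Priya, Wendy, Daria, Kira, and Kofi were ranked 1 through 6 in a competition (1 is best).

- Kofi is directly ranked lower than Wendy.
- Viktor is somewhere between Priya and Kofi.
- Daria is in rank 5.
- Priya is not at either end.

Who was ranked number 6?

Kira

With clue 1, Wendy is ruled out for rank 6.
With clues 1–2, Viktor is ruled out for rank 6.
With clues 1–3, Daria and Kofi are ruled out for rank 6.
With clues 1–4, Priya is ruled out for rank 6.
So rank 6 is Kira.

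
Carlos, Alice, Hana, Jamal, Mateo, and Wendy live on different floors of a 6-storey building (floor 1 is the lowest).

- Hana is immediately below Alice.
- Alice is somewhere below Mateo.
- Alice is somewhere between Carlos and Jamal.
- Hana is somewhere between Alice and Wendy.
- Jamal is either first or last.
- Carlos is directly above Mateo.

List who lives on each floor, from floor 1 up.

From clue 1: Alice is in {2,3,4,5,6}.
From clues 1–2: Alice is in {2,3,4,5}.
From clues 1–3: Alice is in {3,4}.
From clues 1–4: Hana → floor 3, Alice → floor 4.
From clues 1–5: Jamal is in {1,6}.
From clues 1–6: Jamal → floor 1, Wendy → floor 2, Mateo → floor 5, Carlos → floor 6.

Jamal, Wendy, Hana, Alice, Mateo, Carlos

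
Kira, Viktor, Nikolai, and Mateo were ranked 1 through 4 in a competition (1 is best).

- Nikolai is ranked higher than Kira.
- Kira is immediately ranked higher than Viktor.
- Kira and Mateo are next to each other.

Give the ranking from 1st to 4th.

From clue 1: Kira is in {2,3,4}.
From clues 1–2: Kira is in {2,3}.
From clues 1–3: Nikolai → rank 1, Mateo → rank 2, Kira → rank 3, Viktor → rank 4.

Nikolai, Mateo, Kira, Viktor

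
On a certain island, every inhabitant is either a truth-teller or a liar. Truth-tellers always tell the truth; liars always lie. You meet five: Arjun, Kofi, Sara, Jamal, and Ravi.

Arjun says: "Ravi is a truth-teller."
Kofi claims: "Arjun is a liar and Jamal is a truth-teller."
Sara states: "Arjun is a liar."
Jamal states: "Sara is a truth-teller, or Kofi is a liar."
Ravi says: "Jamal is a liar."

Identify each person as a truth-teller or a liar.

Consider Arjun. Suppose Arjun is a truth-teller.
Then no assignment of the remaining roles makes every statement match its speaker's type — contradiction.
So Arjun is a liar.
With that fixed, Sara's statement is true, so Sara is a truth-teller.
With that fixed, Jamal's statement is true, so Jamal is a truth-teller.
With that fixed, Ravi's statement is false, so Ravi is a liar.
With that fixed, Kofi's statement is true, so Kofi is a truth-teller.

Arjun: liar, Kofi: truth-teller, Sara: truth-teller, Jamal: truth-teller, Ravi: liar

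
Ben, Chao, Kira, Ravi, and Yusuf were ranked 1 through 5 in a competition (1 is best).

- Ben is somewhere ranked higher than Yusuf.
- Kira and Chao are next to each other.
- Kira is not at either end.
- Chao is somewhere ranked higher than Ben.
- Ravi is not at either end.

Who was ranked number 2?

Kira

With clues 1–4, Ben, Ravi, and Yusuf are ruled out for rank 2.
With clues 1–5, Chao is ruled out for rank 2.
So rank 2 is Kira.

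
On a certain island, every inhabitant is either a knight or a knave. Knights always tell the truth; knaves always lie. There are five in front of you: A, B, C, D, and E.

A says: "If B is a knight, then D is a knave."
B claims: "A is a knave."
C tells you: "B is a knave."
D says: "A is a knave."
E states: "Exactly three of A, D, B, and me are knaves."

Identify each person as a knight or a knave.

Consider A. Suppose A is a knight.
Then no assignment of the remaining roles makes every statement match its speaker's type — contradiction.
So A is a knave.
With that fixed, B's statement is true, so B is a knight.
With that fixed, C's statement is false, so C is a knave.
With that fixed, D's statement is true, so D is a knight.
With that fixed, E's statement is false, so E is a knave.

A: knave, B: knight, C: knave, D: knight, E: knave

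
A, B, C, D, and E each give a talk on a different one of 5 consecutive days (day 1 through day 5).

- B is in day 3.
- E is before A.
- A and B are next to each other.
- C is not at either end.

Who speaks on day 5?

D

With clue 1, B is ruled out for day 5.
With clues 1–2, E is ruled out for day 5.
With clues 1–3, A is ruled out for day 5.
With clues 1–4, C is ruled out for day 5.
So day 5 is D.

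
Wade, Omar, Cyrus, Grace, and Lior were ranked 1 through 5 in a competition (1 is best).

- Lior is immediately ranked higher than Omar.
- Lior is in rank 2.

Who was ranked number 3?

Omar

With clues 1–2, Cyrus, Grace, Lior, and Wade are ruled out for rank 3.
So rank 3 is Omar.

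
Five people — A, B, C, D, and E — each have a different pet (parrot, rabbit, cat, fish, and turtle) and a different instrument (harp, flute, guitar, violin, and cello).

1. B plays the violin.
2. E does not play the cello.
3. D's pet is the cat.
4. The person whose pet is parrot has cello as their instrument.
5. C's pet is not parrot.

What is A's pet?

With clues 1–3, cat is impossible for A's pet.
With clues 1–5, fish, rabbit, and turtle are impossible for A's pet.
That leaves parrot.

parrot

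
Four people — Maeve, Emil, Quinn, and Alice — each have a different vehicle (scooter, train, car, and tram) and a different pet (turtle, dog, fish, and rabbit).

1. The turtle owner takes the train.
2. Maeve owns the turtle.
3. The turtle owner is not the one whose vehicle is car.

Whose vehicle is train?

Maeve

With clues 1–2, Alice, Emil, and Quinn are impossible for the one with vehicle train.
That leaves Maeve.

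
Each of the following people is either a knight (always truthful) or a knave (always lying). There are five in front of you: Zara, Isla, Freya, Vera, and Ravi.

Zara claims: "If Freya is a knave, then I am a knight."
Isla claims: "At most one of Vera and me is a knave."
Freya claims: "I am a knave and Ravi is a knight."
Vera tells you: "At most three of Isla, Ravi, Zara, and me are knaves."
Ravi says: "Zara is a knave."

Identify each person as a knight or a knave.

Consider Zara. Suppose Zara is a knave.
Then no assignment of the remaining roles makes every statement match its speaker's type — contradiction.
So Zara is a knight.
With that fixed, Vera's statement is true, so Vera is a knight.
With that fixed, Ravi's statement is false, so Ravi is a knave.
With that fixed, Isla's statement is true, so Isla is a knight.
With that fixed, Freya's statement is false, so Freya is a knave.

Zara: knight, Isla: knight, Freya: knave, Vera: knight, Ravi: knave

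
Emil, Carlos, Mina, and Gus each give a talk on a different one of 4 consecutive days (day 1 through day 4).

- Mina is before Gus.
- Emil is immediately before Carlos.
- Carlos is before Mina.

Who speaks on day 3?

With clues 1–2, Gus is ruled out for day 3.
With clues 1–3, Carlos and Emil are ruled out for day 3.
So day 3 is Mina.

Mina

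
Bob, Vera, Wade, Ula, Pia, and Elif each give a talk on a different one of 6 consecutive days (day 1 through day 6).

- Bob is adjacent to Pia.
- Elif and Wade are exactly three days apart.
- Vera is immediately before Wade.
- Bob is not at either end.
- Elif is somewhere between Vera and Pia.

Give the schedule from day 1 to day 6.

Pia, Bob, Elif, Ula, Vera, Wade

From clues 1–3: Vera is in {1,2,3,5}.
From clues 1–4: Bob is in {2,3,4,5}.
From clues 1–5: Pia → day 1, Bob → day 2, Elif → day 3, Ula → day 4, Vera → day 5, Wade → day 6.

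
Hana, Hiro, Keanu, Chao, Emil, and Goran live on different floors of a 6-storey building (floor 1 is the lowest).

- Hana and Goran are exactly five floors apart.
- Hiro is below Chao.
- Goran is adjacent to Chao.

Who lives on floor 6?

With clue 1, Chao, Emil, Hiro, and Keanu are ruled out for floor 6.
With clues 1–3, Hana is ruled out for floor 6.
So floor 6 is Goran.

Goran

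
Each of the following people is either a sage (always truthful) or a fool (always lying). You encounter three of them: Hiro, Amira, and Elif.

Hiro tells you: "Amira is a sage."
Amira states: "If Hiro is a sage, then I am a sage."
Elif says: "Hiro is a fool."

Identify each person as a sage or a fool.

Consider Hiro. Suppose Hiro is a fool.
Then no assignment of the remaining roles makes every statement match its speaker's type — contradiction.
So Hiro is a sage.
With that fixed, Elif's statement is false, so Elif is a fool.
Consider Amira. Suppose Amira is a fool.
Then Hiro's statement comes out false, contradicting Hiro being a sage.
So Amira is a sage.

Hiro: sage, Amira: sage, Elif: fool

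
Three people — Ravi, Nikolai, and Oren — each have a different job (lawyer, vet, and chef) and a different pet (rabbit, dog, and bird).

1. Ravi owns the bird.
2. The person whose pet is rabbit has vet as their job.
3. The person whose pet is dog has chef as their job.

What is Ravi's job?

lawyer

With clues 1–2, vet is impossible for Ravi's job.
With clues 1–3, chef is impossible for Ravi's job.
That leaves lawyer.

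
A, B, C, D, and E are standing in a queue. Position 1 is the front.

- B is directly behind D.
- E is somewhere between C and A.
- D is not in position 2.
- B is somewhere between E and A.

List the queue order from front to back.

C, E, D, B, A

From clue 1: B is in {2,3,4,5}.
From clues 1–2: E is in {2,4}.
From clues 1–4: C → position 1, E → position 2, D → position 3, B → position 4, A → position 5.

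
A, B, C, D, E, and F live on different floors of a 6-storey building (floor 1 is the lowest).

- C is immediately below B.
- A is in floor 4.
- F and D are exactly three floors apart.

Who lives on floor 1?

C

With clue 1, B is ruled out for floor 1.
With clues 1–2, A is ruled out for floor 1.
With clues 1–3, D, E, and F are ruled out for floor 1.
So floor 1 is C.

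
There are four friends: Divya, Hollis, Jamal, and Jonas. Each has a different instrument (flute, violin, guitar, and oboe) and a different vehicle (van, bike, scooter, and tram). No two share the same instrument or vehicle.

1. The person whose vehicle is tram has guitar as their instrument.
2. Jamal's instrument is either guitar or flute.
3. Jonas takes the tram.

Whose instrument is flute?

Jamal

With clues 1–3, Divya, Hollis, and Jonas are impossible for the one with instrument flute.
That leaves Jamal.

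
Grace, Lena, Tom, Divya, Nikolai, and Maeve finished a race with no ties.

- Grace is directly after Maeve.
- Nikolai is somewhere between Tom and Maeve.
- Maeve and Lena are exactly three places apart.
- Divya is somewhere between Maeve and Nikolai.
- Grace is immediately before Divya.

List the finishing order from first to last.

From clue 1: Grace is in {2,3,4,5,6}.
From clues 1–2: Nikolai is in {2,3,4,5}.
From clues 1–4: Grace is in {2,6}.
From clues 1–5: Maeve → place 1, Grace → place 2, Divya → place 3, Lena → place 4, Nikolai → place 5, Tom → place 6.

Maeve, Grace, Divya, Lena, Nikolai, Tom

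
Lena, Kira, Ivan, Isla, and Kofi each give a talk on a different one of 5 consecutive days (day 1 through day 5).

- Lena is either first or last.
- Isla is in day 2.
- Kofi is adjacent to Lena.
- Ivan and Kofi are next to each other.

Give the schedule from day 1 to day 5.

From clue 1: Lena is in {1,5}.
From clues 1–2: Isla → day 2.
From clues 1–3: Kofi → day 4, Lena → day 5.
From clues 1–4: Kira → day 1, Ivan → day 3.

Kira, Isla, Ivan, Kofi, Lena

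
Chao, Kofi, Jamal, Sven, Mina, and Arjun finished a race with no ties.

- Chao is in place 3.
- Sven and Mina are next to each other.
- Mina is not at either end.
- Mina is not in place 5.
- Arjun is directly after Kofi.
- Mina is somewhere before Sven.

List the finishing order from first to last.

Kofi, Arjun, Chao, Mina, Sven, Jamal

From clue 1: Chao → place 3.
From clues 1–2: Kofi is in {1,2,4,5,6}.
From clues 1–3: Mina is in {2,4,5}.
From clues 1–4: Sven is in {1,5}.
From clues 1–5: Jamal is in {4,6}.
From clues 1–6: Kofi → place 1, Arjun → place 2, Mina → place 4, Sven → place 5, Jamal → place 6.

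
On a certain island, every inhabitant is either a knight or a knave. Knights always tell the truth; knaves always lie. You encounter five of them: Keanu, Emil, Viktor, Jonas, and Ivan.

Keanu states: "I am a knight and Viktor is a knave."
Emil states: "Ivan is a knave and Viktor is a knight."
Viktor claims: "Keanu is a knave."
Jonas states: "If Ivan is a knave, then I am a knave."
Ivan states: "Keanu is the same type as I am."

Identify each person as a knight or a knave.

Keanu: knight, Emil: knave, Viktor: knave, Jonas: knight, Ivan: knight

Consider Keanu. Suppose Keanu is a knave.
Then whichever role Ivan has, Ivan's statement has the wrong truth value — contradiction.
So Keanu is a knight.
With that fixed, Viktor's statement is false, so Viktor is a knave.
With that fixed, Emil's statement is false, so Emil is a knave.
Consider Jonas. Suppose Jonas is a knave.
Then Jonas's own statement would have to be false, but it can't be — contradiction.
So Jonas is a knight.
Consider Ivan. Suppose Ivan is a knave.
Then Jonas's statement comes out false, contradicting Jonas being a knight.
So Ivan is a knight.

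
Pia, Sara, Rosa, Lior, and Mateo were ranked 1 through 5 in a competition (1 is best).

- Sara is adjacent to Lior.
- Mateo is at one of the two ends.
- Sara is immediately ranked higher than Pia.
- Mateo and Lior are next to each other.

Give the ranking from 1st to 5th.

Mateo, Lior, Sara, Pia, Rosa

From clues 1–2: Mateo is in {1,5}.
From clues 1–4: Mateo → rank 1, Lior → rank 2, Sara → rank 3, Pia → rank 4, Rosa → rank 5.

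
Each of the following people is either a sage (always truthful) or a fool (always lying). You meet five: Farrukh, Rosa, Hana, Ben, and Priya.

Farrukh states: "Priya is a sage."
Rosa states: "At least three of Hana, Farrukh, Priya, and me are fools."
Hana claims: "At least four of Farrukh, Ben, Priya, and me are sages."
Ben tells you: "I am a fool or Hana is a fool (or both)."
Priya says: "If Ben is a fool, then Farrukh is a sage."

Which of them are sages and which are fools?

Consider Farrukh. Suppose Farrukh is a fool.
Then no assignment of the remaining roles makes every statement match its speaker's type — contradiction.
So Farrukh is a sage.
With that fixed, Priya's statement is true, so Priya is a sage.
With that fixed, Rosa's statement is false, so Rosa is a fool.
Consider Hana. Suppose Hana is a sage.
Then whichever role Ben has, Ben's statement has the wrong truth value — contradiction.
So Hana is a fool.
With that fixed, Ben's statement is true, so Ben is a sage.

Farrukh: sage, Rosa: fool, Hana: fool, Ben: sage, Priya: sage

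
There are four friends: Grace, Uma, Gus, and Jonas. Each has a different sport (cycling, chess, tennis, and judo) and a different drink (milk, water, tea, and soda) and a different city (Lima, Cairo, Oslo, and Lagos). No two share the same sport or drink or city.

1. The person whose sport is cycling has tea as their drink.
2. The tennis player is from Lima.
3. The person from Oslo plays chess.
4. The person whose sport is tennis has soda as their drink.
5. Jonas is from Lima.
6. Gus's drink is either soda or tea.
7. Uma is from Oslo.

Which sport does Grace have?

With clues 1–5, tennis is impossible for Grace's sport.
With clues 1–6, cycling is impossible for Grace's sport.
With clues 1–7, chess is impossible for Grace's sport.
That leaves judo.

judo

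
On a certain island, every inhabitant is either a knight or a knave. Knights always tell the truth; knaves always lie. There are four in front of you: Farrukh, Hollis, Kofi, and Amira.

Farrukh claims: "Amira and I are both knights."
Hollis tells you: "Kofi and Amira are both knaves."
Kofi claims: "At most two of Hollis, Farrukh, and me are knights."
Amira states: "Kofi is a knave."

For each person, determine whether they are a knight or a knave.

Consider Farrukh. Suppose Farrukh is a knight.
Then no assignment of the remaining roles makes every statement match its speaker's type — contradiction.
So Farrukh is a knave.
With that fixed, Kofi's statement is true, so Kofi is a knight.
With that fixed, Amira's statement is false, so Amira is a knave.
With that fixed, Hollis's statement is false, so Hollis is a knave.

Farrukh: knave, Hollis: knave, Kofi: knight, Amira: knave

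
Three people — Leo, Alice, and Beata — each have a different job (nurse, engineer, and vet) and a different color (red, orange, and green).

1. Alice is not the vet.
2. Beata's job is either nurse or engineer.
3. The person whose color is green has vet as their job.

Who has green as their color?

With clues 1–3, Alice and Beata are impossible for the one with color green.
That leaves Leo.

Leo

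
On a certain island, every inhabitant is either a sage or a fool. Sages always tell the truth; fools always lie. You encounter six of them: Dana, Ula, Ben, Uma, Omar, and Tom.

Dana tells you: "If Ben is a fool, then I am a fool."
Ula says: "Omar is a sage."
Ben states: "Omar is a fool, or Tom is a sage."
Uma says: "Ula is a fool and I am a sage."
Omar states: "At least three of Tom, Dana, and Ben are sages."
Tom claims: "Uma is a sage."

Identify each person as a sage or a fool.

Dana: sage, Ula: fool, Ben: sage, Uma: fool, Omar: fool, Tom: fool

Consider Dana. Suppose Dana is a fool.
Then Dana's own statement would have to be false, but it can't be — contradiction.
So Dana is a sage.
Consider Ula. Suppose Ula is a sage.
Then no assignment of the remaining roles makes every statement match its speaker's type — contradiction.
So Ula is a fool.
Consider Ben. Suppose Ben is a fool.
Then Dana's statement comes out false, contradicting Dana being a sage.
So Ben is a sage.
Consider Uma. Suppose Uma is a sage.
Then no assignment of the remaining roles makes every statement match its speaker's type — contradiction.
So Uma is a fool.
With that fixed, Tom's statement is false, so Tom is a fool.
With that fixed, Omar's statement is false, so Omar is a fool.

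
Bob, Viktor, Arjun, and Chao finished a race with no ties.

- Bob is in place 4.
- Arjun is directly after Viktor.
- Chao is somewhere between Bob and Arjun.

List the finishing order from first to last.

From clue 1: Bob → place 4.
From clues 1–2: Viktor is in {1,2}.
From clues 1–3: Viktor → place 1, Arjun → place 2, Chao → place 3.

Viktor, Arjun, Chao, Bob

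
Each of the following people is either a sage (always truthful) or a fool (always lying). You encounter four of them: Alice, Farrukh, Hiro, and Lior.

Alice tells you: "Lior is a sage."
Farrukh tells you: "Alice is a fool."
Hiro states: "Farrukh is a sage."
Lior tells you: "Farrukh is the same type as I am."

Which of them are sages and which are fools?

Alice: fool, Farrukh: sage, Hiro: sage, Lior: fool

Consider Alice. Suppose Alice is a sage.
Then no assignment of the remaining roles makes every statement match its speaker's type — contradiction.
So Alice is a fool.
With that fixed, Farrukh's statement is true, so Farrukh is a sage.
With that fixed, Hiro's statement is true, so Hiro is a sage.
Consider Lior. Suppose Lior is a sage.
Then Alice's statement comes out true, contradicting Alice being a fool.
So Lior is a fool.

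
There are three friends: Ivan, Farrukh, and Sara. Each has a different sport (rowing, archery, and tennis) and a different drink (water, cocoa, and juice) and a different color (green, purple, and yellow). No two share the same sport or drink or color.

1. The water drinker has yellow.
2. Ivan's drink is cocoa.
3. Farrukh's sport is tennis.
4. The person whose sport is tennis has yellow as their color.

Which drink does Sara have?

juice

With clues 1–2, cocoa is impossible for Sara's drink.
With clues 1–4, water is impossible for Sara's drink.
That leaves juice.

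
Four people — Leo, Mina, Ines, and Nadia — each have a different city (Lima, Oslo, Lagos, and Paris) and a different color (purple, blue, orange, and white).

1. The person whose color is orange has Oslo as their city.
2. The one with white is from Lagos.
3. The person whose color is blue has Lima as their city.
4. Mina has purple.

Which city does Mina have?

With clues 1–4, Lagos, Lima, and Oslo are impossible for Mina's city.
That leaves Paris.

Paris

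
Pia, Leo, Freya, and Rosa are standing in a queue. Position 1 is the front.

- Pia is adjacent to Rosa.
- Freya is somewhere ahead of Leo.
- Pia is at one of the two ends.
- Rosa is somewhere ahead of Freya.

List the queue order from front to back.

Pia, Rosa, Freya, Leo

From clues 1–2: Leo is in {2,4}.
From clues 1–3: Pia is in {1,4}.
From clues 1–4: Pia → position 1, Rosa → position 2, Freya → position 3, Leo → position 4.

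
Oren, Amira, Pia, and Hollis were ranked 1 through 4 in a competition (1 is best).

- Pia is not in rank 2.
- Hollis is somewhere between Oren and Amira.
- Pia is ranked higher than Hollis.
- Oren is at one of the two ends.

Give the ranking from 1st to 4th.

Pia, Amira, Hollis, Oren

From clue 1: Pia is in {1,3,4}.
From clues 1–2: Hollis is in {2,3}.
From clues 1–3: Pia → rank 1, Hollis → rank 3.
From clues 1–4: Amira → rank 2, Oren → rank 4.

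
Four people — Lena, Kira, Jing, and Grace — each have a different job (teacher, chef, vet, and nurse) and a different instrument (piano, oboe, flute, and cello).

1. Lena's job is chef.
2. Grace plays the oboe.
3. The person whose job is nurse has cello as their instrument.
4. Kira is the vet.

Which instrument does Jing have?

With clues 1–2, oboe is impossible for Jing's instrument.
With clues 1–4, flute and piano are impossible for Jing's instrument.
That leaves cello.

cello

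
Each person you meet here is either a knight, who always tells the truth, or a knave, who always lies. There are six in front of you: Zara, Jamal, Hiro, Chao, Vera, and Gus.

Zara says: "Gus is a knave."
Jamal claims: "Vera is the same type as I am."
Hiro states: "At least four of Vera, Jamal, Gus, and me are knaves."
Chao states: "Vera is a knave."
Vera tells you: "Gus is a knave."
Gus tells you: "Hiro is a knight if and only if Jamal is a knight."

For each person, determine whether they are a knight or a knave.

Zara: knight, Jamal: knight, Hiro: knave, Chao: knave, Vera: knight, Gus: knave

Consider Zara. Suppose Zara is a knave.
Then no assignment of the remaining roles makes every statement match its speaker's type — contradiction.
So Zara is a knight.
Consider Jamal. Suppose Jamal is a knave.
Then no assignment of the remaining roles makes every statement match its speaker's type — contradiction.
So Jamal is a knight.
With that fixed, Hiro's statement is false, so Hiro is a knave.
With that fixed, Gus's statement is false, so Gus is a knave.
With that fixed, Vera's statement is true, so Vera is a knight.
With that fixed, Chao's statement is false, so Chao is a knave.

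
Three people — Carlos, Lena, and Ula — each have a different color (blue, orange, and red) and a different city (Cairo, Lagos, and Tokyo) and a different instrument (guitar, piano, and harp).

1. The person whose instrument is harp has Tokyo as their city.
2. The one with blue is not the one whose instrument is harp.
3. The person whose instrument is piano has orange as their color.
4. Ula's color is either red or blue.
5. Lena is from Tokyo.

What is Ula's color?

blue

With clues 1–4, orange is impossible for Ula's color.
With clues 1–5, red is impossible for Ula's color.
That leaves blue.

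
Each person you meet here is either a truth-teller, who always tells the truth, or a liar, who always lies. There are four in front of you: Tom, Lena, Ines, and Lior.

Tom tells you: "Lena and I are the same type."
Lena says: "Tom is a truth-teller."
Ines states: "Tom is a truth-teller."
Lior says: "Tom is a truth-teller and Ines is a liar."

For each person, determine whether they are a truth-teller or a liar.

Tom: truth-teller, Lena: truth-teller, Ines: truth-teller, Lior: liar

Consider Tom. Suppose Tom is a liar.
Then no assignment of the remaining roles makes every statement match its speaker's type — contradiction.
So Tom is a truth-teller.
With that fixed, Lena's statement is true, so Lena is a truth-teller.
With that fixed, Ines's statement is true, so Ines is a truth-teller.
With that fixed, Lior's statement is false, so Lior is a liar.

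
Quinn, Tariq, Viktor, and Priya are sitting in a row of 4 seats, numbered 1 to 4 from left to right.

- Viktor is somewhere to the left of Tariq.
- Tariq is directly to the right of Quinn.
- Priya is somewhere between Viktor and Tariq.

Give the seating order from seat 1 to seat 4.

From clue 1: Tariq is in {2,3,4}.
From clues 1–2: Quinn is in {2,3}.
From clues 1–3: Viktor → seat 1, Priya → seat 2, Quinn → seat 3, Tariq → seat 4.

Viktor, Priya, Quinn, Tariq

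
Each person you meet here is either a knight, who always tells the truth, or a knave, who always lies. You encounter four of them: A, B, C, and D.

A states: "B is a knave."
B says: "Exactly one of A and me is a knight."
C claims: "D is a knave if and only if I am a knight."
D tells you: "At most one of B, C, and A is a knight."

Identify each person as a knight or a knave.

A: knave, B: knight, C: knight, D: knave

Consider A. Suppose A is a knight.
Then whichever role B has, B's statement has the wrong truth value — contradiction.
So A is a knave.
Consider B. Suppose B is a knave.
Then A's statement comes out true, contradicting A being a knave.
So B is a knight.
Consider C. Suppose C is a knave.
Then no assignment of the remaining roles makes every statement match its speaker's type — contradiction.
So C is a knight.
With that fixed, D's statement is false, so D is a knave.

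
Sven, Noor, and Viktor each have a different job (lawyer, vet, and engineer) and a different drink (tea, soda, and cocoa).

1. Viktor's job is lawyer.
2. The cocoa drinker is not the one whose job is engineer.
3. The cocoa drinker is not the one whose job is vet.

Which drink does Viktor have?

cocoa

With clues 1–3, soda and tea are impossible for Viktor's drink.
That leaves cocoa.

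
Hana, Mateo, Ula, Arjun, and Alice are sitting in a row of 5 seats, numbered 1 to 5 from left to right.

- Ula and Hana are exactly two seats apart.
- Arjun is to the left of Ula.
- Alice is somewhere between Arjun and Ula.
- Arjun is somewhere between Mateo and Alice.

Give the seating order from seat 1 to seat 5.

Mateo, Arjun, Hana, Alice, Ula

From clues 1–2: Ula is in {2,3,4,5}.
From clues 1–3: Arjun is in {1,2}.
From clues 1–4: Mateo → seat 1, Arjun → seat 2, Hana → seat 3, Alice → seat 4, Ula → seat 5.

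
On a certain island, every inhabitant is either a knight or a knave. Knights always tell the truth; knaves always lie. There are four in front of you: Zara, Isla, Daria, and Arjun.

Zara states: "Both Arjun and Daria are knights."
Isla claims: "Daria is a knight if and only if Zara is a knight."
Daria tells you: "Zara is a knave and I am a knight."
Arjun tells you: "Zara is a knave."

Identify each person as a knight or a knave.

Consider Zara. Suppose Zara is a knight.
Then no assignment of the remaining roles makes every statement match its speaker's type — contradiction.
So Zara is a knave.
With that fixed, Arjun's statement is true, so Arjun is a knight.
Consider Isla. Suppose Isla is a knave.
Then no assignment of the remaining roles makes every statement match its speaker's type — contradiction.
So Isla is a knight.
Consider Daria. Suppose Daria is a knight.
Then Zara's statement comes out true, contradicting Zara being a knave.
So Daria is a knave.

Zara: knave, Isla: knight, Daria: knave, Arjun: knight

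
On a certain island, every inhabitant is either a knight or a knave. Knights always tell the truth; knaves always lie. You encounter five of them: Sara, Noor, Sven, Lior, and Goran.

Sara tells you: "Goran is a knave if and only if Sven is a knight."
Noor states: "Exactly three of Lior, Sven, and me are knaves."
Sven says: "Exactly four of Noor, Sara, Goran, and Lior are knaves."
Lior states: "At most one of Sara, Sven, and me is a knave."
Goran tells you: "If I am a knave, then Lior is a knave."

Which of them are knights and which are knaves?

Sara: knight, Noor: knave, Sven: knave, Lior: knight, Goran: knight

Consider Sara. Suppose Sara is a knave.
Then no assignment of the remaining roles makes every statement match its speaker's type — contradiction.
So Sara is a knight.
With that fixed, Sven's statement is false, so Sven is a knave.
Consider Noor. Suppose Noor is a knight.
Then Noor's own statement would have to be true, but it can't be — contradiction.
So Noor is a knave.
Consider Lior. Suppose Lior is a knave.
Then Noor's statement comes out true, contradicting Noor being a knave.
So Lior is a knight.
Consider Goran. Suppose Goran is a knave.
Then Sara's statement comes out false, contradicting Sara being a knight.
So Goran is a knight.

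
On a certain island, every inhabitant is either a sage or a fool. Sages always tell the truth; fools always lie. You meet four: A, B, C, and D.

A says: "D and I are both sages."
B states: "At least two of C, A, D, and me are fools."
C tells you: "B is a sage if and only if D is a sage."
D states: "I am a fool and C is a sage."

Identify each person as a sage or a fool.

A: fool, B: sage, C: fool, D: fool

Consider A. Suppose A is a sage.
Then no assignment of the remaining roles makes every statement match its speaker's type — contradiction.
So A is a fool.
Consider B. Suppose B is a fool.
Then B's own statement would have to be false, but it can't be — contradiction.
So B is a sage.
Consider C. Suppose C is a sage.
Then whichever role D has, D's statement has the wrong truth value — contradiction.
So C is a fool.
With that fixed, D's statement is false, so D is a fool.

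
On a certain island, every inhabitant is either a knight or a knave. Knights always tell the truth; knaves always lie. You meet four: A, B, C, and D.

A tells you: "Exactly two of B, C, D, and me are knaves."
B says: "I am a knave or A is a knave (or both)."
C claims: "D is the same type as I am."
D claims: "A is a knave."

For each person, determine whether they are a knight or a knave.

A: knave, B: knight, C: knight, D: knight

Consider A. Suppose A is a knight.
Then whichever role B has, B's statement has the wrong truth value — contradiction.
So A is a knave.
With that fixed, B's statement is true, so B is a knight.
With that fixed, D's statement is true, so D is a knight.
Consider C. Suppose C is a knave.
Then A's statement comes out true, contradicting A being a knave.
So C is a knight.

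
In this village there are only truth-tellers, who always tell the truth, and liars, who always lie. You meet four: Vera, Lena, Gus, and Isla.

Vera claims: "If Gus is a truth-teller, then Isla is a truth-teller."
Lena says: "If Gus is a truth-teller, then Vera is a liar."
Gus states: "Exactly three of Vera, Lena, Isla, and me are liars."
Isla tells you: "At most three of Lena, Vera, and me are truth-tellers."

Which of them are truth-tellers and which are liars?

Regardless of anyone's role, Isla's statement is true, so Isla is a truth-teller.
With that fixed, Vera's statement is true, so Vera is a truth-teller.
With that fixed, Gus's statement is false, so Gus is a liar.
With that fixed, Lena's statement is true, so Lena is a truth-teller.

Vera: truth-teller, Lena: truth-teller, Gus: liar, Isla: truth-teller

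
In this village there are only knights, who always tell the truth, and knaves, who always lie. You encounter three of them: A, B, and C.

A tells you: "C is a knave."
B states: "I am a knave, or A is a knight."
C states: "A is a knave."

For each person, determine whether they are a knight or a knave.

Consider A. Suppose A is a knave.
Then whichever role B has, B's statement has the wrong truth value — contradiction.
So A is a knight.
With that fixed, B's statement is true, so B is a knight.
With that fixed, C's statement is false, so C is a knave.

A: knight, B: knight, C: knave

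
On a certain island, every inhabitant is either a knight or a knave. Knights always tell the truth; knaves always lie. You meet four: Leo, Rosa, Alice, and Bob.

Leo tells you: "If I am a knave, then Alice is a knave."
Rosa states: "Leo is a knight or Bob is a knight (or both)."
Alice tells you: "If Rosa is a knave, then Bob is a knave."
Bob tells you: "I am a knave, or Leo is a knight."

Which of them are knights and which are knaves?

Leo: knight, Rosa: knight, Alice: knight, Bob: knight

Consider Leo. Suppose Leo is a knave.
Then whichever role Bob has, Bob's statement has the wrong truth value — contradiction.
So Leo is a knight.
With that fixed, Rosa's statement is true, so Rosa is a knight.
With that fixed, Alice's statement is true, so Alice is a knight.
With that fixed, Bob's statement is true, so Bob is a knight.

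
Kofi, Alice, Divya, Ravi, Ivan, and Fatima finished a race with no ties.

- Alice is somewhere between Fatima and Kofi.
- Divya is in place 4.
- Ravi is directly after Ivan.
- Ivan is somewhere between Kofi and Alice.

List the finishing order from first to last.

From clue 1: Alice is in {2,3,4,5}.
From clues 1–2: Divya → place 4.
From clues 1–3: Alice is in {2,5}.
From clues 1–4: Kofi → place 1, Ivan → place 2, Ravi → place 3, Alice → place 5, Fatima → place 6.

Kofi, Ivan, Ravi, Divya, Alice, Fatima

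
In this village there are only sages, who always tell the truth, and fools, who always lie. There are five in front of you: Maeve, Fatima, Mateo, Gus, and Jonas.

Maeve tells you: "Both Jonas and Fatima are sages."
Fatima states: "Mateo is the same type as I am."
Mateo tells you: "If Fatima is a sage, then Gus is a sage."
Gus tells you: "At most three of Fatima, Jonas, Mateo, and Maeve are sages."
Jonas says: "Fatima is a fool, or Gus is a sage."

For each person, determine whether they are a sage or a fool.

Consider Maeve. Suppose Maeve is a sage.
Then no assignment of the remaining roles makes every statement match its speaker's type — contradiction.
So Maeve is a fool.
With that fixed, Gus's statement is true, so Gus is a sage.
With that fixed, Jonas's statement is true, so Jonas is a sage.
With that fixed, Mateo's statement is true, so Mateo is a sage.
Consider Fatima. Suppose Fatima is a sage.
Then Maeve's statement comes out true, contradicting Maeve being a fool.
So Fatima is a fool.

Maeve: fool, Fatima: fool, Mateo: sage, Gus: sage, Jonas: sage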